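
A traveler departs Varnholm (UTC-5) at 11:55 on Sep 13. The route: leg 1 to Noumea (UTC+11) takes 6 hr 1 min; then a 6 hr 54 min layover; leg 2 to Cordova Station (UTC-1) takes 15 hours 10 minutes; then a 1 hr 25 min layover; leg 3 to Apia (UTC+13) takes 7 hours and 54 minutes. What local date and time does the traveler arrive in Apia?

Convert departure to UTC: 11:55 + 5:00 = 16:55 UTC on Sep 13.
Add 6 hours 1 minute leg 1 → 22:56 UTC.
Add 6 hours and 54 minutes layover in Noumea → 05:50 UTC (Sep 14).
Add 15 hours 10 minutes leg 2 → 21:00 UTC.
Add 1 hour 25 minutes layover in Cordova Station → 22:25 UTC.
Add 7 hours and 54 minutes leg 3 → 06:19 UTC (Sep 15).
Apia is UTC+13:00, so local arrival = 06:19 + 13:00 = 19:19 on Sep 15.

19:19 on Sep 15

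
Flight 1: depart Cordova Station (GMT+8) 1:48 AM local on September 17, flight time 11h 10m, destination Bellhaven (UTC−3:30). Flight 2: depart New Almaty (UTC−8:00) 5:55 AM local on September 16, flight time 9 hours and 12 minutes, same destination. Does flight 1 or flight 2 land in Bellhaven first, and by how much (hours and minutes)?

Flight 1 in UTC: 1:48 AM − 8:00 = 5:48 PM on Sep 16.
+11 hours and 10 minutes → arrive 4:58 AM UTC on Sep 17.
Flight 2 in UTC: 5:55 AM + 8:00 = 1:55 PM on Sep 16.
+9 hours 12 minutes → arrive 11:07 PM UTC on Sep 16.
Flight 2 lands earlier by 5 hours 51 minutes.

the second, by 5 hours 51 minutes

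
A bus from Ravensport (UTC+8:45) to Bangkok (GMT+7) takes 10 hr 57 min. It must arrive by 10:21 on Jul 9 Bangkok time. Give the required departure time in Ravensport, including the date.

Target arrival in UTC: 10:21 − 7:00 = 03:21 on Jul 9.
Subtract 10 hours 57 minutes → departure 16:24 UTC on Jul 8.
Ravensport is UTC+8:45: 16:24 + 8:45 = 01:09 on Jul 9.

01:09 on July 9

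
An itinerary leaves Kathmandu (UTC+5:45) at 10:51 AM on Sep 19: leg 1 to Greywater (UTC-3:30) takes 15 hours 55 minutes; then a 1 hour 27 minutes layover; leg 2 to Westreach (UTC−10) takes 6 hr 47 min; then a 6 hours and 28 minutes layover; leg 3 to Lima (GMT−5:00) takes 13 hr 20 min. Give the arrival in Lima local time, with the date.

Convert departure to UTC: 10:51 AM − 5:45 = 5:06 AM UTC on Sep 19.
Add 15 hours and 55 minutes leg 1 → 9:01 PM UTC.
Add 1 hour and 27 minutes layover in Greywater → 10:28 PM UTC.
Add 6 hours 47 minutes leg 2 → 5:15 AM UTC (Sep 20).
Add 6 hours 28 minutes layover in Westreach → 11:43 AM UTC.
Add 13 hours 20 minutes leg 3 → 1:03 AM UTC (Sep 21).
Lima is UTC−5:00, so local arrival = 1:03 AM − 5:00 = 8:03 PM on Sep 20.

8:03 PM on Sep 20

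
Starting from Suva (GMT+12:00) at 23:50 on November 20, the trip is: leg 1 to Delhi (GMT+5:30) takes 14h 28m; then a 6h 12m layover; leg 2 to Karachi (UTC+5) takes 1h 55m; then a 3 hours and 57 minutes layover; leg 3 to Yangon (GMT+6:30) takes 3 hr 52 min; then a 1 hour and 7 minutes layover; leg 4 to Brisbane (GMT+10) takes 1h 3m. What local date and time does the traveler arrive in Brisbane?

06:24 on Nov 22

Convert departure to UTC: 23:50 − 12:00 = 11:50 UTC on Nov 20.
Add 14 hours 28 minutes leg 1 → 02:18 UTC (Nov 21).
Add 6 hours 12 minutes layover in Delhi → 08:30 UTC.
Add 1 hour and 55 minutes leg 2 → 10:25 UTC.
Add 3 hours 57 minutes layover in Karachi → 14:22 UTC.
Add 3 hours and 52 minutes leg 3 → 18:14 UTC.
Add 1 hour and 7 minutes layover in Yangon → 19:21 UTC.
Add 1 hour and 3 minutes leg 4 → 20:24 UTC.
Brisbane is UTC+10:00, so local arrival = 20:24 + 10:00 = 06:24 on Nov 22.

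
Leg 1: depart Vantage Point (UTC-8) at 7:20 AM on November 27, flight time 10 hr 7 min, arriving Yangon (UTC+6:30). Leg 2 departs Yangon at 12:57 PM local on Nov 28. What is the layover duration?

5 hours

Convert departure to UTC: 7:20 AM + 8:00 = 3:20 PM UTC on Nov 27.
Add 10 hours 7 minutes flight time → 1:27 AM UTC (Nov 28).
Yangon is UTC+6:30, so local arrival = 1:27 AM + 6:30 = 7:57 AM on Nov 28.
Layover = 12:57 PM − 7:57 AM = 5 hours.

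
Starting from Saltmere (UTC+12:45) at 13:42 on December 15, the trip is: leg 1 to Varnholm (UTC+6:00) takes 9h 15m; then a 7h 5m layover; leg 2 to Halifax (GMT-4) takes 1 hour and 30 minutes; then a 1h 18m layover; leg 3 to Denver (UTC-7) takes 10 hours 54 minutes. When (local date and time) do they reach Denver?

23:59 on December 15

Convert departure to UTC: 13:42 − 12:45 = 00:57 UTC on Dec 15.
Add 9 hours 15 minutes leg 1 → 10:12 UTC.
Add 7 hours and 5 minutes layover in Varnholm → 17:17 UTC.
Add 1 hour 30 minutes leg 2 → 18:47 UTC.
Add 1 hour 18 minutes layover in Halifax → 20:05 UTC.
Add 10 hours 54 minutes leg 3 → 06:59 UTC (Dec 16).
Denver is UTC−7:00, so local arrival = 06:59 − 7:00 = 23:59 on Dec 15.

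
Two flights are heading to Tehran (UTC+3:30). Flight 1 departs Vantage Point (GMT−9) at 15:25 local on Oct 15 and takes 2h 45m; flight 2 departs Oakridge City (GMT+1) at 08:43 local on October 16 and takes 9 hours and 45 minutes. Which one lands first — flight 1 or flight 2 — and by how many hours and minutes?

Flight 1 in UTC: 15:25 + 9:00 = 00:25 on Oct 16.
+2 hours 45 minutes → arrive 03:10 UTC on Oct 16.
Flight 2 in UTC: 08:43 − 1:00 = 07:43 on Oct 16.
+9 hours 45 minutes → arrive 17:28 UTC on Oct 16.
Flight 1 lands earlier by 14 hours 18 minutes.

the first, by 14 hours 18 minutes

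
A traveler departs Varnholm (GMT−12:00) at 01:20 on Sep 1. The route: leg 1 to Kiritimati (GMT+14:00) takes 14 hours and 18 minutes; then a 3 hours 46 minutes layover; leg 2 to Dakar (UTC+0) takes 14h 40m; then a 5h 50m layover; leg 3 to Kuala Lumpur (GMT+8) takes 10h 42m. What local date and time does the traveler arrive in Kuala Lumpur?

Convert departure to UTC: 01:20 + 12:00 = 13:20 UTC on Sep 1.
Add 14 hours 18 minutes leg 1 → 03:38 UTC (Sep 2).
Add 3 hours and 46 minutes layover in Kiritimati → 07:24 UTC.
Add 14 hours 40 minutes leg 2 → 22:04 UTC.
Add 5 hours 50 minutes layover in Dakar → 03:54 UTC (Sep 3).
Add 10 hours 42 minutes leg 3 → 14:36 UTC.
Kuala Lumpur is UTC+8:00, so local arrival = 14:36 + 8:00 = 22:36 on Sep 3.

22:36 on September 3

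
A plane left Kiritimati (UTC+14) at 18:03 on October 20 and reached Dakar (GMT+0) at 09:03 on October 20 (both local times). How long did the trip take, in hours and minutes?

5 hours

Departure in UTC: 18:03 − 14:00 = 04:03 on Oct 20.
Arrival is already UTC: 09:03 on Oct 20.
Elapsed = 09:03 − 04:03 = 5 hours.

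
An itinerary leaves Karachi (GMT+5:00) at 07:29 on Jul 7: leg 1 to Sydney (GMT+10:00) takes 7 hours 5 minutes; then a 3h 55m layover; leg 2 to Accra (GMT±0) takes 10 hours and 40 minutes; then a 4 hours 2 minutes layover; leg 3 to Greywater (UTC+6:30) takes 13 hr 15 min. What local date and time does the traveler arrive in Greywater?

23:56 on July 8

Convert departure to UTC: 07:29 − 5:00 = 02:29 UTC on Jul 7.
Add 7 hours and 5 minutes leg 1 → 09:34 UTC.
Add 3 hours 55 minutes layover in Sydney → 13:29 UTC.
Add 10 hours 40 minutes leg 2 → 00:09 UTC (Jul 8).
Add 4 hours 2 minutes layover in Accra → 04:11 UTC.
Add 13 hours 15 minutes leg 3 → 17:26 UTC.
Greywater is UTC+6:30, so local arrival = 17:26 + 6:30 = 23:56 on Jul 8.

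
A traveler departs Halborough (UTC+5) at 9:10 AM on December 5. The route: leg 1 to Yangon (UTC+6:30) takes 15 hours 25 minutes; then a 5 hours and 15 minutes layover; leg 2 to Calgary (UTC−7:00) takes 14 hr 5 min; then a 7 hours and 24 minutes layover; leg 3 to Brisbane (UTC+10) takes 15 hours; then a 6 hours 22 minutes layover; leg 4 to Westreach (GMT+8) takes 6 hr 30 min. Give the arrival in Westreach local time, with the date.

10:11 AM on Dec 8

Convert departure to UTC: 9:10 AM − 5:00 = 4:10 AM UTC on Dec 5.
Add 15 hours 25 minutes leg 1 → 7:35 PM UTC.
Add 5 hours and 15 minutes layover in Yangon → 12:50 AM UTC (Dec 6).
Add 14 hours 5 minutes leg 2 → 2:55 PM UTC.
Add 7 hours 24 minutes layover in Calgary → 10:19 PM UTC.
Add 15 hours leg 3 → 1:19 PM UTC (Dec 7).
Add 6 hours and 22 minutes layover in Brisbane → 7:41 PM UTC.
Add 6 hours 30 minutes leg 4 → 2:11 AM UTC (Dec 8).
Westreach is UTC+8:00, so local arrival = 2:11 AM + 8:00 = 10:11 AM on Dec 8.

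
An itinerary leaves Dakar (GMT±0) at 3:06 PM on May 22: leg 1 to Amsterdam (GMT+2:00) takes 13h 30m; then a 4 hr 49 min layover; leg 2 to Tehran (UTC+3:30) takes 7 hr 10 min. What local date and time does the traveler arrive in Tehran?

8:05 PM on May 23

Dakar is at UTC+0, so departure is already 3:06 PM UTC on May 22.
Add 13 hours and 30 minutes leg 1 → 4:36 AM UTC (May 23).
Add 4 hours and 49 minutes layover in Amsterdam → 9:25 AM UTC.
Add 7 hours and 10 minutes leg 2 → 4:35 PM UTC.
Tehran is UTC+3:30, so local arrival = 4:35 PM + 3:30 = 8:05 PM on May 23.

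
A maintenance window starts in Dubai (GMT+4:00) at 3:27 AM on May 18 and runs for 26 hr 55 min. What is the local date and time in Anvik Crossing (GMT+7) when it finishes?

Anvik Crossing is 3:00 ahead of Dubai.
After 26 hours 55 minutes it is 6:22 AM (May 19) in Dubai.
Shift by the zone difference: 6:22 AM + 3:00 = 9:22 AM on May 19 in Anvik Crossing.

9:22 AM on May 19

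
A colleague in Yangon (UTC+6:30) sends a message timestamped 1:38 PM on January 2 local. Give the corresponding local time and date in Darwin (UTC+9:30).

In UTC: 1:38 PM − 6:30 = 7:08 AM on Jan 2.
Darwin is UTC+9:30: 7:08 AM + 9:30 = 4:38 PM on Jan 2.

4:38 PM on Jan 2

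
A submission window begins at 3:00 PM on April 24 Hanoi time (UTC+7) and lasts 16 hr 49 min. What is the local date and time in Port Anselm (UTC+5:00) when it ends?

5:49 AM on April 25

Convert start to UTC: 3:00 PM − 7:00 = 8:00 AM UTC on Apr 24.
Add 16 hours and 49 minutes duration → 12:49 AM UTC (Apr 25).
Port Anselm is UTC+5:00, so local end time = 12:49 AM + 5:00 = 5:49 AM on Apr 25.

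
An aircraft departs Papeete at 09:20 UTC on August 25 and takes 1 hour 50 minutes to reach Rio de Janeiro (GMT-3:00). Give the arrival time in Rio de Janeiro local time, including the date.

08:10 on August 25

Departure is given in UTC: 09:20 on Aug 25.
Add 1 hour and 50 minutes → 11:10 UTC.
Rio de Janeiro is UTC−3:00: 11:10 − 3:00 = 08:10 on Aug 25.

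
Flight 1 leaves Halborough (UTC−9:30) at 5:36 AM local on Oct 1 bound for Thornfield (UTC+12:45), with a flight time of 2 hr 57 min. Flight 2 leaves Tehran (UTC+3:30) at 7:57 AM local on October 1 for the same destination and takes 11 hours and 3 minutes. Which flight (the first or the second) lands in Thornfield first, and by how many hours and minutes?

the second, by 2 hours 33 minutes

Flight 1 in UTC: 5:36 AM + 9:30 = 3:06 PM on Oct 1.
+2 hours and 57 minutes → arrive 6:03 PM UTC on Oct 1.
Flight 2 in UTC: 7:57 AM − 3:30 = 4:27 AM on Oct 1.
+11 hours and 3 minutes → arrive 3:30 PM UTC on Oct 1.
Flight 2 lands earlier by 2 hours 33 minutes.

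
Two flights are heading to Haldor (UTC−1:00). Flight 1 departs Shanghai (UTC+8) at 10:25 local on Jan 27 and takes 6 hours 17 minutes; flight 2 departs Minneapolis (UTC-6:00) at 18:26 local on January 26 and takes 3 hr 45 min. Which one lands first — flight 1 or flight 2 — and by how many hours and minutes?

Flight 1 in UTC: 10:25 − 8:00 = 02:25 on Jan 27.
+6 hours and 17 minutes → arrive 08:42 UTC on Jan 27.
Flight 2 in UTC: 18:26 + 6:00 = 00:26 on Jan 27.
+3 hours 45 minutes → arrive 04:11 UTC on Jan 27.
Flight 2 lands earlier by 4 hours 31 minutes.

the second, by 4 hours 31 minutes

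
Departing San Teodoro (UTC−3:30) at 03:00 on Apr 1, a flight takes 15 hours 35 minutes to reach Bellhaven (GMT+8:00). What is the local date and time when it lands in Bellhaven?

Convert departure to UTC: 03:00 + 3:30 = 06:30 UTC on Apr 1.
Add 15 hours and 35 minutes travel time → 22:05 UTC.
Bellhaven is UTC+8:00, so local arrival = 22:05 + 8:00 = 06:05 on Apr 2.

06:05 on Apr 2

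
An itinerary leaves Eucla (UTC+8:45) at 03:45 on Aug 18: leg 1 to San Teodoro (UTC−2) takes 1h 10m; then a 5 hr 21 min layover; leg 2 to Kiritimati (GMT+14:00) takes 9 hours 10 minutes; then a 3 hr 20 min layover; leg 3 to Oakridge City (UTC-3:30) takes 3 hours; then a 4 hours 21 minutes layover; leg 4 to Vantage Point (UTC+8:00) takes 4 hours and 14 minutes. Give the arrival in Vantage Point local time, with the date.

Convert departure to UTC: 03:45 − 8:45 = 19:00 UTC on Aug 17.
Add 1 hour and 10 minutes leg 1 → 20:10 UTC.
Add 5 hours and 21 minutes layover in San Teodoro → 01:31 UTC (Aug 18).
Add 9 hours and 10 minutes leg 2 → 10:41 UTC.
Add 3 hours 20 minutes layover in Kiritimati → 14:01 UTC.
Add 3 hours leg 3 → 17:01 UTC.
Add 4 hours and 21 minutes layover in Oakridge City → 21:22 UTC.
Add 4 hours and 14 minutes leg 4 → 01:36 UTC (Aug 19).
Vantage Point is UTC+8:00, so local arrival = 01:36 + 8:00 = 09:36 on Aug 19.

09:36 on August 19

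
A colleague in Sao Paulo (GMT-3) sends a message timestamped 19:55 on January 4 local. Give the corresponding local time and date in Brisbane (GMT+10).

Brisbane is 13:00 ahead of Sao Paulo.
Shift by the zone difference: 19:55 + 13:00 = 08:55 on Jan 5 in Brisbane.

08:55 on January 5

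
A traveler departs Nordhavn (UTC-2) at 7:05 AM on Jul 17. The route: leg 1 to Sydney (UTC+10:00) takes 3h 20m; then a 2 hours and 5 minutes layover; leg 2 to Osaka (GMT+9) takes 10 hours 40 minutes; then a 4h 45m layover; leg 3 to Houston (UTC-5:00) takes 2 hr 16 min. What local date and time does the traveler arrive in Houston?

Convert departure to UTC: 7:05 AM + 2:00 = 9:05 AM UTC on Jul 17.
Add 3 hours 20 minutes leg 1 → 12:25 PM UTC.
Add 2 hours and 5 minutes layover in Sydney → 2:30 PM UTC.
Add 10 hours and 40 minutes leg 2 → 1:10 AM UTC (Jul 18).
Add 4 hours and 45 minutes layover in Osaka → 5:55 AM UTC.
Add 2 hours 16 minutes leg 3 → 8:11 AM UTC.
Houston is UTC−5:00, so local arrival = 8:11 AM − 5:00 = 3:11 AM on Jul 18.

3:11 AM on July 18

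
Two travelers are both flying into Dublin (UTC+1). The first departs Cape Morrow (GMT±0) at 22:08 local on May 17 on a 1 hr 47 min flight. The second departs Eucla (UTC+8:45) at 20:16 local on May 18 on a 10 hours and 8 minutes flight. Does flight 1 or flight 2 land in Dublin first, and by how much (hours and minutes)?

the first, by 21 hours 44 minutes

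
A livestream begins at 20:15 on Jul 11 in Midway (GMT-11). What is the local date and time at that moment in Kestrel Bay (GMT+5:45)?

13:00 on July 12

In UTC: 20:15 + 11:00 = 07:15 on Jul 12.
Kestrel Bay is UTC+5:45: 07:15 + 5:45 = 13:00 on Jul 12.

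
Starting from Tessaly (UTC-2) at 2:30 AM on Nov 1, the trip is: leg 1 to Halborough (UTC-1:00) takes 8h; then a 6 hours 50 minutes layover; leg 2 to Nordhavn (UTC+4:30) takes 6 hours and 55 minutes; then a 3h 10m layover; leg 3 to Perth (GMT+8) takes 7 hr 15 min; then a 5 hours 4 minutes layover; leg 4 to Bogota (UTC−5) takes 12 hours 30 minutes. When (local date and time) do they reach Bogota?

Convert departure to UTC: 2:30 AM + 2:00 = 4:30 AM UTC on Nov 1.
Add 8 hours leg 1 → 12:30 PM UTC.
Add 6 hours and 50 minutes layover in Halborough → 7:20 PM UTC.
Add 6 hours and 55 minutes leg 2 → 2:15 AM UTC (Nov 2).
Add 3 hours 10 minutes layover in Nordhavn → 5:25 AM UTC.
Add 7 hours and 15 minutes leg 3 → 12:40 PM UTC.
Add 5 hours 4 minutes layover in Perth → 5:44 PM UTC.
Add 12 hours 30 minutes leg 4 → 6:14 AM UTC (Nov 3).
Bogota is UTC−5:00, so local arrival = 6:14 AM − 5:00 = 1:14 AM on Nov 3.

1:14 AM on Nov 3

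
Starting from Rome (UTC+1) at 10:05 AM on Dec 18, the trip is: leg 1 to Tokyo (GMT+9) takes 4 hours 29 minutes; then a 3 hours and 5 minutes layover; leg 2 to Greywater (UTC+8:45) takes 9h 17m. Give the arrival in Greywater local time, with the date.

Convert departure to UTC: 10:05 AM − 1:00 = 9:05 AM UTC on Dec 18.
Add 4 hours 29 minutes leg 1 → 1:34 PM UTC.
Add 3 hours and 5 minutes layover in Tokyo → 4:39 PM UTC.
Add 9 hours 17 minutes leg 2 → 1:56 AM UTC (Dec 19).
Greywater is UTC+8:45, so local arrival = 1:56 AM + 8:45 = 10:41 AM on Dec 19.

10:41 AM on December 19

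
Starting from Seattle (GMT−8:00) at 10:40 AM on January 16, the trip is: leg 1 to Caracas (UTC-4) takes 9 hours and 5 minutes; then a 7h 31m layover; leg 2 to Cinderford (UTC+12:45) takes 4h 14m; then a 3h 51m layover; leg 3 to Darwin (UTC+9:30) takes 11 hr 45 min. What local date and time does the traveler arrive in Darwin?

4:36 PM on January 18

Convert departure to UTC: 10:40 AM + 8:00 = 6:40 PM UTC on Jan 16.
Add 9 hours and 5 minutes leg 1 → 3:45 AM UTC (Jan 17).
Add 7 hours 31 minutes layover in Caracas → 11:16 AM UTC.
Add 4 hours 14 minutes leg 2 → 3:30 PM UTC.
Add 3 hours 51 minutes layover in Cinderford → 7:21 PM UTC.
Add 11 hours and 45 minutes leg 3 → 7:06 AM UTC (Jan 18).
Darwin is UTC+9:30, so local arrival = 7:06 AM + 9:30 = 4:36 PM on Jan 18.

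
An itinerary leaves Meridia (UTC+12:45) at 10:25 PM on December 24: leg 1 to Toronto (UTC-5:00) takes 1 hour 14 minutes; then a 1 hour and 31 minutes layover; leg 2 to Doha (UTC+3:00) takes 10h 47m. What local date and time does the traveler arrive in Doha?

Convert departure to UTC: 10:25 PM − 12:45 = 9:40 AM UTC on Dec 24.
Add 1 hour 14 minutes leg 1 → 10:54 AM UTC.
Add 1 hour and 31 minutes layover in Toronto → 12:25 PM UTC.
Add 10 hours and 47 minutes leg 2 → 11:12 PM UTC.
Doha is UTC+3:00, so local arrival = 11:12 PM + 3:00 = 2:12 AM on Dec 25.

2:12 AM on Dec 25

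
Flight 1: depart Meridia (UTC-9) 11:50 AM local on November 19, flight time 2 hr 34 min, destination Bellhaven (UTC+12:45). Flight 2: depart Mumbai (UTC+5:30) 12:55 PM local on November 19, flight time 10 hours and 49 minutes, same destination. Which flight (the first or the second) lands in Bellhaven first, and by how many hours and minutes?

Flight 1 in UTC: 11:50 AM + 9:00 = 8:50 PM on Nov 19.
+2 hours 34 minutes → arrive 11:24 PM UTC on Nov 19.
Flight 2 in UTC: 12:55 PM − 5:30 = 7:25 AM on Nov 19.
+10 hours and 49 minutes → arrive 6:14 PM UTC on Nov 19.
Flight 2 lands earlier by 5 hours 10 minutes.

the second, by 5 hours 10 minutes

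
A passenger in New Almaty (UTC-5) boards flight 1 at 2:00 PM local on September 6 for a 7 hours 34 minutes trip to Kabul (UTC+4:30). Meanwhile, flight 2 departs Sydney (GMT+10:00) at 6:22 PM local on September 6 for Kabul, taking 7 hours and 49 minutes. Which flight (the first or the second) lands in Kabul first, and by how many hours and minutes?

Flight 1 in UTC: 2:00 PM + 5:00 = 7:00 PM on Sep 6.
+7 hours 34 minutes → arrive 2:34 AM UTC on Sep 7.
Flight 2 in UTC: 6:22 PM − 10:00 = 8:22 AM on Sep 6.
+7 hours and 49 minutes → arrive 4:11 PM UTC on Sep 6.
Flight 2 lands earlier by 10 hours 23 minutes.

the second, by 10 hours 23 minutes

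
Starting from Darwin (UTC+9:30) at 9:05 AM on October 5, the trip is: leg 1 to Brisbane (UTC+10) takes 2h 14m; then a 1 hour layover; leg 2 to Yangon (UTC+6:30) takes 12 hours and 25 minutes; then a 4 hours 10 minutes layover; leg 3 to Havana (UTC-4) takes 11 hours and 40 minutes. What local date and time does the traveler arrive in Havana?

3:04 AM on October 6

Convert departure to UTC: 9:05 AM − 9:30 = 11:35 PM UTC on Oct 4.
Add 2 hours and 14 minutes leg 1 → 1:49 AM UTC (Oct 5).
Add 1 hour layover in Brisbane → 2:49 AM UTC.
Add 12 hours and 25 minutes leg 2 → 3:14 PM UTC.
Add 4 hours and 10 minutes layover in Yangon → 7:24 PM UTC.
Add 11 hours and 40 minutes leg 3 → 7:04 AM UTC (Oct 6).
Havana is UTC−4:00, so local arrival = 7:04 AM − 4:00 = 3:04 AM on Oct 6.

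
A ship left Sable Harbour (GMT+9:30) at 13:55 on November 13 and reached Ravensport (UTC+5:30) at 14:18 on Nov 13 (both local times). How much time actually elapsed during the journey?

4 hours 23 minutes

Departure in UTC: 13:55 − 9:30 = 04:25 on Nov 13.
Arrival in UTC: 14:18 − 5:30 = 08:48 on Nov 13.
Elapsed = 08:48 − 04:25 = 4 hours 23 minutes.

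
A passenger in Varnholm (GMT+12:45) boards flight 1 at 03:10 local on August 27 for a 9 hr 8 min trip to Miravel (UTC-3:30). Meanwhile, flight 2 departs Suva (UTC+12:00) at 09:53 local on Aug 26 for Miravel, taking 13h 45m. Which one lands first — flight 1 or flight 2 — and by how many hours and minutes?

the second, by 11 hours 55 minutes

Flight 1 in UTC: 03:10 − 12:45 = 14:25 on Aug 26.
+9 hours and 8 minutes → arrive 23:33 UTC on Aug 26.
Flight 2 in UTC: 09:53 − 12:00 = 21:53 on Aug 25.
+13 hours 45 minutes → arrive 11:38 UTC on Aug 26.
Flight 2 lands earlier by 11 hours 55 minutes.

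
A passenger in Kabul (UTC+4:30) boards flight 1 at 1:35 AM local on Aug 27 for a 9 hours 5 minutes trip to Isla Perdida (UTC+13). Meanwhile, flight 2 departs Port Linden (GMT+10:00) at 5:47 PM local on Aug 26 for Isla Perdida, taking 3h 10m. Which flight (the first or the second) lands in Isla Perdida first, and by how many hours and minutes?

the second, by 19 hours 13 minutes

Flight 1 in UTC: 1:35 AM − 4:30 = 9:05 PM on Aug 26.
+9 hours 5 minutes → arrive 6:10 AM UTC on Aug 27.
Flight 2 in UTC: 5:47 PM − 10:00 = 7:47 AM on Aug 26.
+3 hours 10 minutes → arrive 10:57 AM UTC on Aug 26.
Flight 2 lands earlier by 19 hours 13 minutes.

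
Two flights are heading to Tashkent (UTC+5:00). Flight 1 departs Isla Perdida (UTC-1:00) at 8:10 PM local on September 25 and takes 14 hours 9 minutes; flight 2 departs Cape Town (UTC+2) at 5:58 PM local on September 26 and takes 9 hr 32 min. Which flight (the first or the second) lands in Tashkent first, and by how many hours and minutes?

Flight 1 in UTC: 8:10 PM + 1:00 = 9:10 PM on Sep 25.
+14 hours and 9 minutes → arrive 11:19 AM UTC on Sep 26.
Flight 2 in UTC: 5:58 PM − 2:00 = 3:58 PM on Sep 26.
+9 hours and 32 minutes → arrive 1:30 AM UTC on Sep 27.
Flight 1 lands earlier by 14 hours 11 minutes.

the first, by 14 hours 11 minutes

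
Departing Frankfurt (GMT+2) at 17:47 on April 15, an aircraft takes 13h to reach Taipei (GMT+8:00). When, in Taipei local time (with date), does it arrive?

Taipei is 6:00 ahead of Frankfurt.
After 13 hours it is 06:47 (Apr 16) in Frankfurt.
Shift by the zone difference: 06:47 + 6:00 = 12:47 on Apr 16 in Taipei.

12:47 on April 16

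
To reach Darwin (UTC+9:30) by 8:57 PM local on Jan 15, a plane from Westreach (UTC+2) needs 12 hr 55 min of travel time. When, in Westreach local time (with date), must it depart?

12:32 AM on Jan 15

Target arrival in UTC: 8:57 PM − 9:30 = 11:27 AM on Jan 15.
Subtract 12 hours and 55 minutes → departure 10:32 PM UTC on Jan 14.
Westreach is UTC+2:00: 10:32 PM + 2:00 = 12:32 AM on Jan 15.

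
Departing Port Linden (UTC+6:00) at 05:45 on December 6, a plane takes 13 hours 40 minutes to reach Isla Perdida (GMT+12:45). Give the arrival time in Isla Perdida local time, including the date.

Isla Perdida is 6:45 ahead of Port Linden.
After 13 hours and 40 minutes it is 19:25 in Port Linden.
Shift by the zone difference: 19:25 + 6:45 = 02:10 on Dec 7 in Isla Perdida.

02:10 on Dec 7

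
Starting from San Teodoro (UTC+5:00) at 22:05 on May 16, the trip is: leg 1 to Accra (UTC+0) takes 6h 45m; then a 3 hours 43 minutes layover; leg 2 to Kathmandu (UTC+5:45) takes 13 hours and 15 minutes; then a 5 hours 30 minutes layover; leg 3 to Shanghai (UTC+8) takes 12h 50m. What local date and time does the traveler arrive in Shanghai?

19:08 on May 18

Convert departure to UTC: 22:05 − 5:00 = 17:05 UTC on May 16.
Add 6 hours 45 minutes leg 1 → 23:50 UTC.
Add 3 hours 43 minutes layover in Accra → 03:33 UTC (May 17).
Add 13 hours 15 minutes leg 2 → 16:48 UTC.
Add 5 hours 30 minutes layover in Kathmandu → 22:18 UTC.
Add 12 hours 50 minutes leg 3 → 11:08 UTC (May 18).
Shanghai is UTC+8:00, so local arrival = 11:08 + 8:00 = 19:08 on May 18.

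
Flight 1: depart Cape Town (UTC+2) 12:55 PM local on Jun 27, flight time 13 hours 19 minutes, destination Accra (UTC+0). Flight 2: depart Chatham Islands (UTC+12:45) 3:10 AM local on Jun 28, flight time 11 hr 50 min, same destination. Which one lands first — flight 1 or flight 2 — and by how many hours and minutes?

Flight 1 in UTC: 12:55 PM − 2:00 = 10:55 AM on Jun 27.
+13 hours 19 minutes → arrive 12:14 AM UTC on Jun 28.
Flight 2 in UTC: 3:10 AM − 12:45 = 2:25 PM on Jun 27.
+11 hours 50 minutes → arrive 2:15 AM UTC on Jun 28.
Flight 1 lands earlier by 2 hours 1 minute.

the first, by 2 hours 1 minute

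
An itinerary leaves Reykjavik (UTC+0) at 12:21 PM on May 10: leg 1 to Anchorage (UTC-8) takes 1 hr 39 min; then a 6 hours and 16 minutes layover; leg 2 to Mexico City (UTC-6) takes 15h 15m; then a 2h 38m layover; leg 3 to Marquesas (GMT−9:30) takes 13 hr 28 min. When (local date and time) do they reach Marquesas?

6:07 PM on May 11

Reykjavik is at UTC+0, so departure is already 12:21 PM UTC on May 10.
Add 1 hour 39 minutes leg 1 → 2:00 PM UTC.
Add 6 hours and 16 minutes layover in Anchorage → 8:16 PM UTC.
Add 15 hours and 15 minutes leg 2 → 11:31 AM UTC (May 11).
Add 2 hours and 38 minutes layover in Mexico City → 2:09 PM UTC.
Add 13 hours 28 minutes leg 3 → 3:37 AM UTC (May 12).
Marquesas is UTC−9:30, so local arrival = 3:37 AM − 9:30 = 6:07 PM on May 11.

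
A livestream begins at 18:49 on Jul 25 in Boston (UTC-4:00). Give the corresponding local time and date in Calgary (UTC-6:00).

In UTC: 18:49 + 4:00 = 22:49 on Jul 25.
Calgary is UTC−6:00: 22:49 − 6:00 = 16:49 on Jul 25.

16:49 on Jul 25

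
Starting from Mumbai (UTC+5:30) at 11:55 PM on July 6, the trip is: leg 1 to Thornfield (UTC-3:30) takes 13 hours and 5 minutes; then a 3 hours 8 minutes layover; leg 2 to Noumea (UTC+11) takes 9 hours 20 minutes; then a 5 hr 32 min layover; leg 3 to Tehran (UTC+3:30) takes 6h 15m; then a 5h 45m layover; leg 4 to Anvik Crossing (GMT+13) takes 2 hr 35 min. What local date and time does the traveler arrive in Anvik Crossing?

Convert departure to UTC: 11:55 PM − 5:30 = 6:25 PM UTC on Jul 6.
Add 13 hours and 5 minutes leg 1 → 7:30 AM UTC (Jul 7).
Add 3 hours 8 minutes layover in Thornfield → 10:38 AM UTC.
Add 9 hours and 20 minutes leg 2 → 7:58 PM UTC.
Add 5 hours 32 minutes layover in Noumea → 1:30 AM UTC (Jul 8).
Add 6 hours 15 minutes leg 3 → 7:45 AM UTC.
Add 5 hours and 45 minutes layover in Tehran → 1:30 PM UTC.
Add 2 hours 35 minutes leg 4 → 4:05 PM UTC.
Anvik Crossing is UTC+13:00, so local arrival = 4:05 PM + 13:00 = 5:05 AM on Jul 9.

5:05 AM on Jul 9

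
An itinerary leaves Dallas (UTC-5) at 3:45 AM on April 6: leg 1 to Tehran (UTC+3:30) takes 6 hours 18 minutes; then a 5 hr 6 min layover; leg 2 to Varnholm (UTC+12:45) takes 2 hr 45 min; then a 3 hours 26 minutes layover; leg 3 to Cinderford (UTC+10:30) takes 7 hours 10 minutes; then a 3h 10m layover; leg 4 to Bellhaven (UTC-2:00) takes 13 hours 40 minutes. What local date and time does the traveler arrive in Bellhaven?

12:20 AM on April 8

Convert departure to UTC: 3:45 AM + 5:00 = 8:45 AM UTC on Apr 6.
Add 6 hours 18 minutes leg 1 → 3:03 PM UTC.
Add 5 hours 6 minutes layover in Tehran → 8:09 PM UTC.
Add 2 hours and 45 minutes leg 2 → 10:54 PM UTC.
Add 3 hours and 26 minutes layover in Varnholm → 2:20 AM UTC (Apr 7).
Add 7 hours 10 minutes leg 3 → 9:30 AM UTC.
Add 3 hours 10 minutes layover in Cinderford → 12:40 PM UTC.
Add 13 hours and 40 minutes leg 4 → 2:20 AM UTC (Apr 8).
Bellhaven is UTC−2:00, so local arrival = 2:20 AM − 2:00 = 12:20 AM on Apr 8.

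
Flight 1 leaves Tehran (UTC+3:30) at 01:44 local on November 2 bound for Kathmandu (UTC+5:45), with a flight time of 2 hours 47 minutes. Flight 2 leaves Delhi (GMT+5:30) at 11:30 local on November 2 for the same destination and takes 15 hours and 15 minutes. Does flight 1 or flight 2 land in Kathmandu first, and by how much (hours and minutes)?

the first, by 20 hours 14 minutes

Flight 1 in UTC: 01:44 − 3:30 = 22:14 on Nov 1.
+2 hours and 47 minutes → arrive 01:01 UTC on Nov 2.
Flight 2 in UTC: 11:30 − 5:30 = 06:00 on Nov 2.
+15 hours and 15 minutes → arrive 21:15 UTC on Nov 2.
Flight 1 lands earlier by 20 hours 14 minutes.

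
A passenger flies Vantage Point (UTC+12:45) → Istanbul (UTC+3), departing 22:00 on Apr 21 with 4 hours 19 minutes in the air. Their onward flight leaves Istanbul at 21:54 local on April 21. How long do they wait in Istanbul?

5 hours 20 minutes

Convert departure to UTC: 22:00 − 12:45 = 09:15 UTC on Apr 21.
Add 4 hours and 19 minutes flight time → 13:34 UTC.
Istanbul is UTC+3:00, so local arrival = 13:34 + 3:00 = 16:34 on Apr 21.
Layover = 21:54 − 16:34 = 5 hours 20 minutes.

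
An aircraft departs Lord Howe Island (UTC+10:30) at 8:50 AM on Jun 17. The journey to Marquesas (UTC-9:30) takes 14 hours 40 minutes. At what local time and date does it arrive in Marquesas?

3:30 AM on Jun 17

Convert departure to UTC: 8:50 AM − 10:30 = 10:20 PM UTC on Jun 16.
Add 14 hours 40 minutes travel time → 1:00 PM UTC (Jun 17).
Marquesas is UTC−9:30, so local arrival = 1:00 PM − 9:30 = 3:30 AM on Jun 17.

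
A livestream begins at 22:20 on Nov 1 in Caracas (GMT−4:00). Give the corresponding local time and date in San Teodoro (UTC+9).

11:20 on November 2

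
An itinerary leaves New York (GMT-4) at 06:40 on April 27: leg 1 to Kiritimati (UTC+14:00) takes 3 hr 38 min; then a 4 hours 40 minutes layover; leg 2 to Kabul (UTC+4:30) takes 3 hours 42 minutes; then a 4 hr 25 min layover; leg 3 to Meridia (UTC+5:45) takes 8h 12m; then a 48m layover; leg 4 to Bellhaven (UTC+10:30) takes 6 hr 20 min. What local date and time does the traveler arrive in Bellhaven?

04:55 on April 29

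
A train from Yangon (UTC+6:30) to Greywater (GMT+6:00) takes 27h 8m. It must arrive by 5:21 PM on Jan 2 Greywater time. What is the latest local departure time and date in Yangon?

Target arrival in UTC: 5:21 PM − 6:00 = 11:21 AM on Jan 2.
Subtract 27 hours and 8 minutes → departure 8:13 AM UTC on Jan 1.
Yangon is UTC+6:30: 8:13 AM + 6:30 = 2:43 PM on Jan 1.

2:43 PM on January 1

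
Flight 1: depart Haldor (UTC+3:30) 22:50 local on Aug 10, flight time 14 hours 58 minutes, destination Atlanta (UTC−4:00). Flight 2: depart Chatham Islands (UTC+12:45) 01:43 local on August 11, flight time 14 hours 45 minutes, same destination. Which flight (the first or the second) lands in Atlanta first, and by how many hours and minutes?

Flight 1 in UTC: 22:50 − 3:30 = 19:20 on Aug 10.
+14 hours and 58 minutes → arrive 10:18 UTC on Aug 11.
Flight 2 in UTC: 01:43 − 12:45 = 12:58 on Aug 10.
+14 hours and 45 minutes → arrive 03:43 UTC on Aug 11.
Flight 2 lands earlier by 6 hours 35 minutes.

the second, by 6 hours 35 minutes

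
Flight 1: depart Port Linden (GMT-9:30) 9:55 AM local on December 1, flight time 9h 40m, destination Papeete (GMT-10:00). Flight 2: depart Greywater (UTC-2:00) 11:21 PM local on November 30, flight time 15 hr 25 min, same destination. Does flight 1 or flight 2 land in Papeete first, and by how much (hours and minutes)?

the second, by 12 hours 19 minutes

Flight 1 in UTC: 9:55 AM + 9:30 = 7:25 PM on Dec 1.
+9 hours and 40 minutes → arrive 5:05 AM UTC on Dec 2.
Flight 2 in UTC: 11:21 PM + 2:00 = 1:21 AM on Dec 1.
+15 hours 25 minutes → arrive 4:46 PM UTC on Dec 1.
Flight 2 lands earlier by 12 hours 19 minutes.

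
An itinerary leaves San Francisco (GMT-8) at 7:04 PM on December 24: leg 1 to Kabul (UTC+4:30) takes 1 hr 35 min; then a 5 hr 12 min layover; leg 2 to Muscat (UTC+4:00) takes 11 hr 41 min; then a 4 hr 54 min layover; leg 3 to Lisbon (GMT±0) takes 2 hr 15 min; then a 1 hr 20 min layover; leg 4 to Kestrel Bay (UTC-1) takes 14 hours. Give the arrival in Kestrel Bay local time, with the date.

7:01 PM on Dec 26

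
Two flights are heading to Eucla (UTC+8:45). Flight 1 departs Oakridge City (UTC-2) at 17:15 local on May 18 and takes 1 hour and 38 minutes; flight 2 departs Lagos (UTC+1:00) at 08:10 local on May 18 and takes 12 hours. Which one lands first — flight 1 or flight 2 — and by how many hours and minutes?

Flight 1 in UTC: 17:15 + 2:00 = 19:15 on May 18.
+1 hour 38 minutes → arrive 20:53 UTC on May 18.
Flight 2 in UTC: 08:10 − 1:00 = 07:10 on May 18.
+12 hours → arrive 19:10 UTC on May 18.
Flight 2 lands earlier by 1 hour 43 minutes.

the second, by 1 hour 43 minutes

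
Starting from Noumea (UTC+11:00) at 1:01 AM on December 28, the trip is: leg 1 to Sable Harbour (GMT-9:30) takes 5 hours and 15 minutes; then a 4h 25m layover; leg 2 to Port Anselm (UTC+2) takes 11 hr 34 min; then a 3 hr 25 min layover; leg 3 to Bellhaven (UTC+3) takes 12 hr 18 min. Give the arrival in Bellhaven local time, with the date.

5:58 AM on December 29

Convert departure to UTC: 1:01 AM − 11:00 = 2:01 PM UTC on Dec 27.
Add 5 hours and 15 minutes leg 1 → 7:16 PM UTC.
Add 4 hours and 25 minutes layover in Sable Harbour → 11:41 PM UTC.
Add 11 hours 34 minutes leg 2 → 11:15 AM UTC (Dec 28).
Add 3 hours 25 minutes layover in Port Anselm → 2:40 PM UTC.
Add 12 hours and 18 minutes leg 3 → 2:58 AM UTC (Dec 29).
Bellhaven is UTC+3:00, so local arrival = 2:58 AM + 3:00 = 5:58 AM on Dec 29.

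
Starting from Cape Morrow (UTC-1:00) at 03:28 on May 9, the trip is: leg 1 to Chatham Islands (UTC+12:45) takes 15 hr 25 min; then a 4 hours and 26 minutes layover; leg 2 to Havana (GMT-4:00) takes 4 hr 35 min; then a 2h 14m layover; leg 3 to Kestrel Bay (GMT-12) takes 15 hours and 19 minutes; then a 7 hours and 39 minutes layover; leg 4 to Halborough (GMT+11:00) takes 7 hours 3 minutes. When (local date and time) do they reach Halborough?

00:09 on May 12

Convert departure to UTC: 03:28 + 1:00 = 04:28 UTC on May 9.
Add 15 hours and 25 minutes leg 1 → 19:53 UTC.
Add 4 hours and 26 minutes layover in Chatham Islands → 00:19 UTC (May 10).
Add 4 hours and 35 minutes leg 2 → 04:54 UTC.
Add 2 hours 14 minutes layover in Havana → 07:08 UTC.
Add 15 hours 19 minutes leg 3 → 22:27 UTC.
Add 7 hours 39 minutes layover in Kestrel Bay → 06:06 UTC (May 11).
Add 7 hours and 3 minutes leg 4 → 13:09 UTC.
Halborough is UTC+11:00, so local arrival = 13:09 + 11:00 = 00:09 on May 12.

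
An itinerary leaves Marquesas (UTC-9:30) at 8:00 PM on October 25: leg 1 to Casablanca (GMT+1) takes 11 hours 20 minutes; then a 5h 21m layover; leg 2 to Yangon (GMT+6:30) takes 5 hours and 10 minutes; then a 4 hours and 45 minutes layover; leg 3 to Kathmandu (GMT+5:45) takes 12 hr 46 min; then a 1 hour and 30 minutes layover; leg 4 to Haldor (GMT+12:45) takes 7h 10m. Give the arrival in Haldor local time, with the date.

Convert departure to UTC: 8:00 PM + 9:30 = 5:30 AM UTC on Oct 26.
Add 11 hours 20 minutes leg 1 → 4:50 PM UTC.
Add 5 hours 21 minutes layover in Casablanca → 10:11 PM UTC.
Add 5 hours and 10 minutes leg 2 → 3:21 AM UTC (Oct 27).
Add 4 hours 45 minutes layover in Yangon → 8:06 AM UTC.
Add 12 hours and 46 minutes leg 3 → 8:52 PM UTC.
Add 1 hour and 30 minutes layover in Kathmandu → 10:22 PM UTC.
Add 7 hours 10 minutes leg 4 → 5:32 AM UTC (Oct 28).
Haldor is UTC+12:45, so local arrival = 5:32 AM + 12:45 = 6:17 PM on Oct 28.

6:17 PM on October 28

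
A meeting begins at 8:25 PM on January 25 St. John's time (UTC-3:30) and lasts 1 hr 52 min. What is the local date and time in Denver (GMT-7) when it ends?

6:47 PM on January 25

Convert start to UTC: 8:25 PM + 3:30 = 11:55 PM UTC on Jan 25.
Add 1 hour and 52 minutes duration → 1:47 AM UTC (Jan 26).
Denver is UTC−7:00, so local end time = 1:47 AM − 7:00 = 6:47 PM on Jan 25.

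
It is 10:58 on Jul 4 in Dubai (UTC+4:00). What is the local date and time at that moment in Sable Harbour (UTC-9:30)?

21:28 on July 3

In UTC: 10:58 − 4:00 = 06:58 on Jul 4.
Sable Harbour is UTC−9:30: 06:58 − 9:30 = 21:28 on Jul 3.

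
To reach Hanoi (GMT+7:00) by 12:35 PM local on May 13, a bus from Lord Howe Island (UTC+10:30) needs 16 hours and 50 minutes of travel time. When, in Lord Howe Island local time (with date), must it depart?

11:15 PM on May 12

Target arrival in UTC: 12:35 PM − 7:00 = 5:35 AM on May 13.
Subtract 16 hours and 50 minutes → departure 12:45 PM UTC on May 12.
Lord Howe Island is UTC+10:30: 12:45 PM + 10:30 = 11:15 PM on May 12.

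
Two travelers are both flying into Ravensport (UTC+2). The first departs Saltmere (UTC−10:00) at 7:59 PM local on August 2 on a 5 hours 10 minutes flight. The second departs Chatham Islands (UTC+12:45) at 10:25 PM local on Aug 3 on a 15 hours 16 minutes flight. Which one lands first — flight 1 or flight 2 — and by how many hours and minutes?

the first, by 13 hours 47 minutes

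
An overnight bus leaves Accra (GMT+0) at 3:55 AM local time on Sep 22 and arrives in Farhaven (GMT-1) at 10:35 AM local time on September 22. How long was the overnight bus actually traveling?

7 hours 40 minutes

Departure is already UTC: 3:55 AM on Sep 22.
Arrival in UTC: 10:35 AM + 1:00 = 11:35 AM on Sep 22.
Elapsed = 11:35 AM − 3:55 AM = 7 hours 40 minutes.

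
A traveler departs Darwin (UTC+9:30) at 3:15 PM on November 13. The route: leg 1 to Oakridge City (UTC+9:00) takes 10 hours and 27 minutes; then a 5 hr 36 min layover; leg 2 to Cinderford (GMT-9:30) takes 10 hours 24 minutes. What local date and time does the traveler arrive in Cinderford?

10:42 PM on Nov 13

Convert departure to UTC: 3:15 PM − 9:30 = 5:45 AM UTC on Nov 13.
Add 10 hours and 27 minutes leg 1 → 4:12 PM UTC.
Add 5 hours 36 minutes layover in Oakridge City → 9:48 PM UTC.
Add 10 hours 24 minutes leg 2 → 8:12 AM UTC (Nov 14).
Cinderford is UTC−9:30, so local arrival = 8:12 AM − 9:30 = 10:42 PM on Nov 13.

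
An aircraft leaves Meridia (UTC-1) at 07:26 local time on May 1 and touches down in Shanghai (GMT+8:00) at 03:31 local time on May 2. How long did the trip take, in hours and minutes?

11 hours 5 minutes

Departure in UTC: 07:26 + 1:00 = 08:26 on May 1.
Arrival in UTC: 03:31 − 8:00 = 19:31 on May 1.
Elapsed = 19:31 − 08:26 = 11 hours 5 minutes.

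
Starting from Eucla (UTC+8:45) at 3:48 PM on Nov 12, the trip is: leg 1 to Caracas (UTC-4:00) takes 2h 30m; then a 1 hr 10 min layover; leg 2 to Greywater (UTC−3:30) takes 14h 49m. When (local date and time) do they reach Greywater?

10:02 PM on November 12

Convert departure to UTC: 3:48 PM − 8:45 = 7:03 AM UTC on Nov 12.
Add 2 hours 30 minutes leg 1 → 9:33 AM UTC.
Add 1 hour 10 minutes layover in Caracas → 10:43 AM UTC.
Add 14 hours and 49 minutes leg 2 → 1:32 AM UTC (Nov 13).
Greywater is UTC−3:30, so local arrival = 1:32 AM − 3:30 = 10:02 PM on Nov 12.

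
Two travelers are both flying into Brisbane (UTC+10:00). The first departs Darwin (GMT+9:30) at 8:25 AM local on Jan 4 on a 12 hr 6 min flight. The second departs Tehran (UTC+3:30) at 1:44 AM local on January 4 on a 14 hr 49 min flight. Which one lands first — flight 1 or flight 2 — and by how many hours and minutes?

the first, by 2 hours 2 minutes

Flight 1 in UTC: 8:25 AM − 9:30 = 10:55 PM on Jan 3.
+12 hours and 6 minutes → arrive 11:01 AM UTC on Jan 4.
Flight 2 in UTC: 1:44 AM − 3:30 = 10:14 PM on Jan 3.
+14 hours 49 minutes → arrive 1:03 PM UTC on Jan 4.
Flight 1 lands earlier by 2 hours 2 minutes.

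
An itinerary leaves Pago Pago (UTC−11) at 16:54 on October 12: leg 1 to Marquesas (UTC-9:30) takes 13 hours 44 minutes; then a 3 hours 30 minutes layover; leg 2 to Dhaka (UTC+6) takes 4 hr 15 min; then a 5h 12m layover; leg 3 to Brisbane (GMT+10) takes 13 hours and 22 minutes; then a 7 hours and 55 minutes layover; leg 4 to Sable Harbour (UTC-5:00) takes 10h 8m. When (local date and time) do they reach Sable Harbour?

Convert departure to UTC: 16:54 + 11:00 = 03:54 UTC on Oct 13.
Add 13 hours and 44 minutes leg 1 → 17:38 UTC.
Add 3 hours and 30 minutes layover in Marquesas → 21:08 UTC.
Add 4 hours 15 minutes leg 2 → 01:23 UTC (Oct 14).
Add 5 hours and 12 minutes layover in Dhaka → 06:35 UTC.
Add 13 hours 22 minutes leg 3 → 19:57 UTC.
Add 7 hours and 55 minutes layover in Brisbane → 03:52 UTC (Oct 15).
Add 10 hours 8 minutes leg 4 → 14:00 UTC.
Sable Harbour is UTC−5:00, so local arrival = 14:00 − 5:00 = 09:00 on Oct 15.

09:00 on October 15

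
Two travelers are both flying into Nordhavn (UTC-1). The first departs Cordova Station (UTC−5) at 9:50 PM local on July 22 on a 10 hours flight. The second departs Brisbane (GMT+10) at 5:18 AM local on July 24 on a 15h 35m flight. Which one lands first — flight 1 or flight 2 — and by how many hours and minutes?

the first, by 22 hours 3 minutes

Flight 1 in UTC: 9:50 PM + 5:00 = 2:50 AM on Jul 23.
+10 hours → arrive 12:50 PM UTC on Jul 23.
Flight 2 in UTC: 5:18 AM − 10:00 = 7:18 PM on Jul 23.
+15 hours and 35 minutes → arrive 10:53 AM UTC on Jul 24.
Flight 1 lands earlier by 22 hours 3 minutes.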